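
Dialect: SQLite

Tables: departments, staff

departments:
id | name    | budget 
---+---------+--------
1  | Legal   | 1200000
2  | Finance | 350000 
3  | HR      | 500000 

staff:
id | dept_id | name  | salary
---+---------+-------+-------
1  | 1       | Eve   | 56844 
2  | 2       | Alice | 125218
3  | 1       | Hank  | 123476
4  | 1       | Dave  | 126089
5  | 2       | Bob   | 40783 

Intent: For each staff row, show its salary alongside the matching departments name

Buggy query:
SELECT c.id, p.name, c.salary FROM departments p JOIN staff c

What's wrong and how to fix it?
Bug: JOIN with no ON clause produces a cartesian product; every staff row pairs with every departments row

Fix: Add ON c.dept_id = p.id to the JOIN

Corrected query:
SELECT c.id, p.name, c.salary FROM departments p JOIN staff c ON c.dept_id = p.id

Result:
id | name    | salary
---+---------+-------
1  | Legal   | 56844 
2  | Finance | 125218
3  | Legal   | 123476
4  | Legal   | 126089
5  | Finance | 40783 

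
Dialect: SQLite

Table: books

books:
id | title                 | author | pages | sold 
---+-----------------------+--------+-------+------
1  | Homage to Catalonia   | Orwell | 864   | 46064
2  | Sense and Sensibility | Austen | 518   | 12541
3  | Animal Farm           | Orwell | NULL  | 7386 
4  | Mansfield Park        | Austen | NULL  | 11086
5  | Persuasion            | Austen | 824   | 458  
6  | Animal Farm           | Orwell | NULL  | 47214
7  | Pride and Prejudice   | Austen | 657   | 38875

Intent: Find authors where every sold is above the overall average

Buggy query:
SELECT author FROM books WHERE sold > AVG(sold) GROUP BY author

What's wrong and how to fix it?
Bug: WHERE evaluates per row before aggregation, so AVG() is unavailable

Fix: Compute the overall average in a scalar subquery and compare each group's MIN against it in HAVING

Corrected query:
SELECT author FROM books GROUP BY author HAVING MIN(sold) > (SELECT AVG(sold) FROM books)

Result:
(no rows)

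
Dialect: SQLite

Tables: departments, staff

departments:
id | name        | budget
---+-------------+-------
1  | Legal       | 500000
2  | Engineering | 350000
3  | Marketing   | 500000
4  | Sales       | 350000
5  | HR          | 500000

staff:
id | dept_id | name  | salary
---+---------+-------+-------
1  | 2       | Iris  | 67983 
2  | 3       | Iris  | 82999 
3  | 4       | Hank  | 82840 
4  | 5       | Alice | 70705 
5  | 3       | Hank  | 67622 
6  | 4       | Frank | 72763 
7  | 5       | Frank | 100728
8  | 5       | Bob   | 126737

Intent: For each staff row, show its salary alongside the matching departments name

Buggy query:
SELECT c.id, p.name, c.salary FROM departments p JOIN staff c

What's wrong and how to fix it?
Bug: JOIN with no ON clause produces a cartesian product; every staff row pairs with every departments row

Fix: Specify the join condition linking the foreign key to the parent id

Corrected query:
SELECT c.id, p.name, c.salary FROM departments p JOIN staff c ON c.dept_id = p.id

Result:
id | name        | salary
---+-------------+-------
1  | Engineering | 67983 
2  | Marketing   | 82999 
3  | Sales       | 82840 
4  | HR          | 70705 
5  | Marketing   | 67622 
6  | Sales       | 72763 
7  | HR          | 100728
8  | HR          | 126737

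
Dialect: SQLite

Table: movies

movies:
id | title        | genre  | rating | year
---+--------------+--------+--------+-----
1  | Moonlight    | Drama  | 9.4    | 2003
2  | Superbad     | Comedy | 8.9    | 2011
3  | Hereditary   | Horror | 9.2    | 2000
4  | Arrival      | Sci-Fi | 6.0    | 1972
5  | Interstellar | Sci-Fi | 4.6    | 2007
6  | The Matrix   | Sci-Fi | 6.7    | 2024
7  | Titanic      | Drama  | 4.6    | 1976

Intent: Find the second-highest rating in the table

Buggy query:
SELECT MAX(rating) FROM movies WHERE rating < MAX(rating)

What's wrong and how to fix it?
Bug: MAX(rating) on the right of the comparison is an aggregate-in-WHERE error

Fix: Put the inner MAX in a scalar subquery

Corrected query:
SELECT MAX(rating) FROM movies WHERE rating < (SELECT MAX(rating) FROM movies)

Result:
MAX(rating)
-----------
9.2        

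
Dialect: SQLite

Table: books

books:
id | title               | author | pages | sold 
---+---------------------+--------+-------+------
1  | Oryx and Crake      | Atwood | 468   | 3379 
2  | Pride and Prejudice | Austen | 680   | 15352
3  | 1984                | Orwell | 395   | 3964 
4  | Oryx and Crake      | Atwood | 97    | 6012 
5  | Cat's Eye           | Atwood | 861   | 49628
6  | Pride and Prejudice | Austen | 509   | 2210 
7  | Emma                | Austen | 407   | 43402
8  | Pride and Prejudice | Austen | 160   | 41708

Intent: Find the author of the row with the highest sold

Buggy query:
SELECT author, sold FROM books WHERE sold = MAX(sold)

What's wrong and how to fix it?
Bug: MAX(sold) is an aggregate and cannot be used directly in WHERE

Fix: Wrap MAX in a scalar subquery so WHERE compares against a single value

Corrected query:
SELECT author, sold FROM books WHERE sold = (SELECT MAX(sold) FROM books)

Result:
author | sold 
-------+------
Atwood | 49628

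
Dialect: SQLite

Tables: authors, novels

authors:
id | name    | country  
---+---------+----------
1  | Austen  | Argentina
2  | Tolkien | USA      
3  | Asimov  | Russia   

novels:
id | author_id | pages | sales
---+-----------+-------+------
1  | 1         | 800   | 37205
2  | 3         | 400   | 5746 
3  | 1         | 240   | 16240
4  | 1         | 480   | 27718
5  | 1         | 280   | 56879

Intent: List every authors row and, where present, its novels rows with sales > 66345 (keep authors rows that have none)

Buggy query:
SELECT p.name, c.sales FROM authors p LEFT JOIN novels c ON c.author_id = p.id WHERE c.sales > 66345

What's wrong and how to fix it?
Bug: A WHERE condition on the right-hand table after LEFT JOIN drops unmatched parents

Fix: Move the right-table condition into the ON clause so unmatched parents are kept

Corrected query:
SELECT p.name, c.sales FROM authors p LEFT JOIN novels c ON c.author_id = p.id AND c.sales > 66345

Result:
name    | sales
--------+------
Austen  | NULL 
Tolkien | NULL 
Asimov  | NULL 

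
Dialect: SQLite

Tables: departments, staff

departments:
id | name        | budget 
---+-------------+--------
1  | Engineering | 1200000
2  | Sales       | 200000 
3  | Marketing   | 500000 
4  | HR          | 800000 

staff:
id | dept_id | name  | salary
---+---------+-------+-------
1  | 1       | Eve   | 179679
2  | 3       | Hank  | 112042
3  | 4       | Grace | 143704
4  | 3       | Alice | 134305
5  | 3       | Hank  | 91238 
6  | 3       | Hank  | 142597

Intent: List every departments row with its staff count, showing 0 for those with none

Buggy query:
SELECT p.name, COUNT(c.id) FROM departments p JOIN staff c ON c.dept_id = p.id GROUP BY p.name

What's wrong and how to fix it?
Bug: INNER JOIN drops departments rows that have no matching staff rows

Fix: Use LEFT JOIN so parents without children still appear (COUNT(c.id) gives 0)

Corrected query:
SELECT p.name, COUNT(c.id) FROM departments p LEFT JOIN staff c ON c.dept_id = p.id GROUP BY p.name

Result:
name        | COUNT(c.id)
------------+------------
Engineering | 1          
HR          | 1          
Marketing   | 4          
Sales       | 0          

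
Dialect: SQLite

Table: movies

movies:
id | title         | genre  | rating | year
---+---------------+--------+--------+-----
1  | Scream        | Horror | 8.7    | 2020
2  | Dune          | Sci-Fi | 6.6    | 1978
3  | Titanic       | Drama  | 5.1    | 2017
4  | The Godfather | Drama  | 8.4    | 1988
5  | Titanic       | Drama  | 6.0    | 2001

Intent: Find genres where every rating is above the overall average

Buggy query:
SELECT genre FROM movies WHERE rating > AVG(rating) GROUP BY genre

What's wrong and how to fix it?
Bug: WHERE evaluates per row before aggregation, so AVG() is unavailable

Fix: Use a subquery for AVG and a HAVING MIN(...) filter so the condition holds for every row in the group

Corrected query:
SELECT genre FROM movies GROUP BY genre HAVING MIN(rating) > (SELECT AVG(rating) FROM movies)

Result:
genre 
------
Horror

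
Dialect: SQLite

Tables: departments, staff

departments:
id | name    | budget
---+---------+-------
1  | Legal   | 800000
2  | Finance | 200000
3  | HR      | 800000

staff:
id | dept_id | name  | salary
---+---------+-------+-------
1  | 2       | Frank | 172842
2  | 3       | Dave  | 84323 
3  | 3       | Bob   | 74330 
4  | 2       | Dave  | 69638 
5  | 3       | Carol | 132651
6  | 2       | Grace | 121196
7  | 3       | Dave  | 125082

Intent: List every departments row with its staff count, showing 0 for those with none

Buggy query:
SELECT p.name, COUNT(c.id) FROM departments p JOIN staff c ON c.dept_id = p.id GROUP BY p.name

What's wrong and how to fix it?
Bug: An inner join excludes parents with zero children

Fix: Use LEFT JOIN so parents without children still appear (COUNT(c.id) gives 0)

Corrected query:
SELECT p.name, COUNT(c.id) FROM departments p LEFT JOIN staff c ON c.dept_id = p.id GROUP BY p.name

Result:
name    | COUNT(c.id)
--------+------------
Finance | 3          
HR      | 4          
Legal   | 0          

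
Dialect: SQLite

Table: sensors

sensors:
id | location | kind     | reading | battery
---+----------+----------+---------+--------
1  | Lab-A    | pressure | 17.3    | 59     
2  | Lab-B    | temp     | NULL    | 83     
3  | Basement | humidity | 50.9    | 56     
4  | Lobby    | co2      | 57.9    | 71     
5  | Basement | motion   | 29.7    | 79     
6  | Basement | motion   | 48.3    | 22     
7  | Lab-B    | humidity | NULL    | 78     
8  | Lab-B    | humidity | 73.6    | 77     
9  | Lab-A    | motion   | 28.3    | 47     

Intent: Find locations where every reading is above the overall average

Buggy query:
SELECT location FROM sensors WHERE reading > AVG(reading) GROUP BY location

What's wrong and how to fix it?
Bug: AVG() is an aggregate; it can't sit directly in WHERE

Fix: Compute the overall average in a scalar subquery and compare each group's MIN against it in HAVING

Corrected query:
SELECT location FROM sensors GROUP BY location HAVING MIN(reading) > (SELECT AVG(reading) FROM sensors)

Result:
location
--------
Lab-B   
Lobby   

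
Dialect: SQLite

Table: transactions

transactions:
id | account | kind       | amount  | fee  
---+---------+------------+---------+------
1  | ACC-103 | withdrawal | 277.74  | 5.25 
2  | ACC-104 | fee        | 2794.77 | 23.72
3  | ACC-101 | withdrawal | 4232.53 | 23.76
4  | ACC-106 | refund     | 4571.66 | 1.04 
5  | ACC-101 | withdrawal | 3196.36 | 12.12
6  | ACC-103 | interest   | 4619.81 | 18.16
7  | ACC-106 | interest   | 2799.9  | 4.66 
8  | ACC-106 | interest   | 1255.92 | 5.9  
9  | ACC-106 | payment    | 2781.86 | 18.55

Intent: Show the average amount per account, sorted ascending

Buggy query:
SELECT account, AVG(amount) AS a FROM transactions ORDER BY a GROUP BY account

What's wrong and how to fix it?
Bug: ORDER BY appears before GROUP BY; SQL clause order requires GROUP BY first

Fix: Reorder: SELECT … FROM … GROUP BY … ORDER BY …

Corrected query:
SELECT account, AVG(amount) AS a FROM transactions GROUP BY account ORDER BY a

Result:
account | a       
--------+---------
ACC-103 | 2448.775
ACC-104 | 2794.77 
ACC-106 | 2852.335
ACC-101 | 3714.445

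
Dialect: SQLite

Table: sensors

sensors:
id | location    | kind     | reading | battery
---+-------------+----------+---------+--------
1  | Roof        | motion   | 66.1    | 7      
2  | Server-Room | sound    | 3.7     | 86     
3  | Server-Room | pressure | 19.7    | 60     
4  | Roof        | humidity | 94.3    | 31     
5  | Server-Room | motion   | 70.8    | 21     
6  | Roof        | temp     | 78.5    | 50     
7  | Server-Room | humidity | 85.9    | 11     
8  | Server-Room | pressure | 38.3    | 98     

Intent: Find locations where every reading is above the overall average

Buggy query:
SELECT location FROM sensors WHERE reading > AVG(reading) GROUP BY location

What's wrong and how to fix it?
Bug: AVG() is an aggregate; it can't sit directly in WHERE

Fix: Compute the overall average in a scalar subquery and compare each group's MIN against it in HAVING

Corrected query:
SELECT location FROM sensors GROUP BY location HAVING MIN(reading) > (SELECT AVG(reading) FROM sensors)

Result:
location
--------
Roof    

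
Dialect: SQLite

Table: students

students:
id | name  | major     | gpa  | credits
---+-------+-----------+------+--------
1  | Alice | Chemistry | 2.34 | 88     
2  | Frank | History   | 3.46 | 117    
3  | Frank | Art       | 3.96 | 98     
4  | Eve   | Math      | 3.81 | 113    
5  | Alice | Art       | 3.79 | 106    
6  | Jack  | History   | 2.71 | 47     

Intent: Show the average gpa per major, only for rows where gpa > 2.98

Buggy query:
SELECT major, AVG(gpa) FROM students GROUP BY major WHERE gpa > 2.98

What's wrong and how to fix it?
Bug: Row-level WHERE must come before GROUP BY in the clause order

Fix: Move the WHERE clause before GROUP BY

Corrected query:
SELECT major, AVG(gpa) FROM students WHERE gpa > 2.98 GROUP BY major

Result:
major   | AVG(gpa)
--------+---------
Art     | 3.875   
History | 3.46    
Math    | 3.81    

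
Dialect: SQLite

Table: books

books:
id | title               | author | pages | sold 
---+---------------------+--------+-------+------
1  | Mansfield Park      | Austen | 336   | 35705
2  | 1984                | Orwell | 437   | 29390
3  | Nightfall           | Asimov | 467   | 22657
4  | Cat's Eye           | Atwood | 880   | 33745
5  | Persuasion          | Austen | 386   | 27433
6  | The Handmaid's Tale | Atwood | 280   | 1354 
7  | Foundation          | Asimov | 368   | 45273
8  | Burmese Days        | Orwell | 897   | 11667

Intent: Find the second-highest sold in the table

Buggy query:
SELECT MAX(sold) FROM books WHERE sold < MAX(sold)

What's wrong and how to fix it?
Bug: The inner MAX is an aggregate inside WHERE, which is not allowed

Fix: Put the inner MAX in a scalar subquery

Corrected query:
SELECT MAX(sold) FROM books WHERE sold < (SELECT MAX(sold) FROM books)

Result:
MAX(sold)
---------
35705    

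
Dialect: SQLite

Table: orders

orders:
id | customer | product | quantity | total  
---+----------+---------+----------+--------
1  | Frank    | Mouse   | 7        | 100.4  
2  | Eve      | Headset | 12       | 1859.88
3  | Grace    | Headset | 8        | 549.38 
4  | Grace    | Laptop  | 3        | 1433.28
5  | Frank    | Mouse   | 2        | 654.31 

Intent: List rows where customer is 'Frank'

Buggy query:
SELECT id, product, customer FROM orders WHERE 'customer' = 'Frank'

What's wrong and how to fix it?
Bug: Single quotes denote string literals in SQL; the column name is being compared as a constant string

Fix: Reference the column as customer without single quotes

Corrected query:
SELECT id, product, customer FROM orders WHERE customer = 'Frank'

Result:
id | product | customer
---+---------+---------
1  | Mouse   | Frank   
5  | Mouse   | Frank   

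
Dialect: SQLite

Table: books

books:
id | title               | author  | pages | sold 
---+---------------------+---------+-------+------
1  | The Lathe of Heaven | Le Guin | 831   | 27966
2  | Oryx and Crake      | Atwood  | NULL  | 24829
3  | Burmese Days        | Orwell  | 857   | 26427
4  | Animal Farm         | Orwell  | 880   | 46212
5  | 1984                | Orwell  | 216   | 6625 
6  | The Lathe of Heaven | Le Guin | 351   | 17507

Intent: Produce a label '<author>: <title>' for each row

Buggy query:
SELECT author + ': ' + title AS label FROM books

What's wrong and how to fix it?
Bug: SQLite uses || for string concatenation; + coerces text to numbers (yielding 0)

Fix: Replace + with || to concatenate text

Corrected query:
SELECT author || ': ' || title AS label FROM books

Result:
label                       
----------------------------
Le Guin: The Lathe of Heaven
Atwood: Oryx and Crake      
Orwell: Burmese Days        
Orwell: Animal Farm         
Orwell: 1984                
Le Guin: The Lathe of Heaven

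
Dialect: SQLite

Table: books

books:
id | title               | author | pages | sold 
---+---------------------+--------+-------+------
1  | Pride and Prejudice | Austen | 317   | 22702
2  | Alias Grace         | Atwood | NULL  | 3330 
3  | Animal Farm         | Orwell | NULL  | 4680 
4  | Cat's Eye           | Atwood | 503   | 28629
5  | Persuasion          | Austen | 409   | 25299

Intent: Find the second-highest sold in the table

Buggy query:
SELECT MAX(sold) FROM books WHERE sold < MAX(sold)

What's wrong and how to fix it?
Bug: The inner MAX is an aggregate inside WHERE, which is not allowed

Fix: Compute the overall MAX in a subquery, then take MAX of rows below it

Corrected query:
SELECT MAX(sold) FROM books WHERE sold < (SELECT MAX(sold) FROM books)

Result:
MAX(sold)
---------
25299    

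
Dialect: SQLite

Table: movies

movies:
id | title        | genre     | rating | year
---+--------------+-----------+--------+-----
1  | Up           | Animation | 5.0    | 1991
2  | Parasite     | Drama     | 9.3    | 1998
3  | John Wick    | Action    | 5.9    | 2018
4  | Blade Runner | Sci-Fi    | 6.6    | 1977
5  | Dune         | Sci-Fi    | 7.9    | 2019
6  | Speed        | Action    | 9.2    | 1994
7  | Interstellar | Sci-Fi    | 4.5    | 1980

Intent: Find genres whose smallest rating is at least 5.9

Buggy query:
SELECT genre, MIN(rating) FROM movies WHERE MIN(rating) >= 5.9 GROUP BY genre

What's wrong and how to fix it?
Bug: Aggregates like MIN are computed per group after WHERE runs

Fix: Replace WHERE with HAVING after the GROUP BY

Corrected query:
SELECT genre, MIN(rating) FROM movies GROUP BY genre HAVING MIN(rating) >= 5.9

Result:
genre  | MIN(rating)
-------+------------
Action | 5.9        
Drama  | 9.3        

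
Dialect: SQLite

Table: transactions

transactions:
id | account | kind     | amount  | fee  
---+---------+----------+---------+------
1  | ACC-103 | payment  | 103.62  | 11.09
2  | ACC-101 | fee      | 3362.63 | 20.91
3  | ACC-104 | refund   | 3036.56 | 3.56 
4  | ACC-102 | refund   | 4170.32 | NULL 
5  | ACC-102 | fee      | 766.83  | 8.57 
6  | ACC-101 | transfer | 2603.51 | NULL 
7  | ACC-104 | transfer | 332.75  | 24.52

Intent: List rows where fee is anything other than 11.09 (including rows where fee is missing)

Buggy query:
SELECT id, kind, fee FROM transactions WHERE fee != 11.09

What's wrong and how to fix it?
Bug: 'fee != 11.09' is unknown when fee is NULL, so NULL rows are silently excluded

Fix: Add an explicit OR fee IS NULL to include the missing-value rows

Corrected query:
SELECT id, kind, fee FROM transactions WHERE fee != 11.09 OR fee IS NULL

Result:
id | kind     | fee  
---+----------+------
2  | fee      | 20.91
3  | refund   | 3.56 
4  | refund   | NULL 
5  | fee      | 8.57 
6  | transfer | NULL 
7  | transfer | 24.52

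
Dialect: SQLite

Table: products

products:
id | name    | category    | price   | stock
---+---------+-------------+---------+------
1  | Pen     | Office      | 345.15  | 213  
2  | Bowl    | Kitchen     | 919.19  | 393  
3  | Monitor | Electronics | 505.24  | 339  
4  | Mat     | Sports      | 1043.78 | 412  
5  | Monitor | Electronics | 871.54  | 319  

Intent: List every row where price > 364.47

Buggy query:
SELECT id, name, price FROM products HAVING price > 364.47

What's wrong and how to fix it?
Bug: This is a non-aggregate query (no GROUP BY, no aggregates), so in SQLite the HAVING clause is invalid here; a row-level condition belongs in WHERE

Fix: Use WHERE for row-level filtering

Corrected query:
SELECT id, name, price FROM products WHERE price > 364.47

Result:
id | name    | price  
---+---------+--------
2  | Bowl    | 919.19 
3  | Monitor | 505.24 
4  | Mat     | 1043.78
5  | Monitor | 871.54 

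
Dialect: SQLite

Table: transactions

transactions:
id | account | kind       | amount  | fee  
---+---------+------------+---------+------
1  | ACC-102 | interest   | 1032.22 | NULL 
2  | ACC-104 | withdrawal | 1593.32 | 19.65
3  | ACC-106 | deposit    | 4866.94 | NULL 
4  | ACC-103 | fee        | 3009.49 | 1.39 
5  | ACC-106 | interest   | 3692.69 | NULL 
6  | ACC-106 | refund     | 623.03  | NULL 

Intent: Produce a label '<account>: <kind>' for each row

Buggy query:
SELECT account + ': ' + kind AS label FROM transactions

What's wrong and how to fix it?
Bug: '+' is numeric addition; on text columns SQLite converts them to 0 instead of concatenating

Fix: Use the || operator for string concatenation

Corrected query:
SELECT account || ': ' || kind AS label FROM transactions

Result:
label              
-------------------
ACC-102: interest  
ACC-104: withdrawal
ACC-106: deposit   
ACC-103: fee       
ACC-106: interest  
ACC-106: refund    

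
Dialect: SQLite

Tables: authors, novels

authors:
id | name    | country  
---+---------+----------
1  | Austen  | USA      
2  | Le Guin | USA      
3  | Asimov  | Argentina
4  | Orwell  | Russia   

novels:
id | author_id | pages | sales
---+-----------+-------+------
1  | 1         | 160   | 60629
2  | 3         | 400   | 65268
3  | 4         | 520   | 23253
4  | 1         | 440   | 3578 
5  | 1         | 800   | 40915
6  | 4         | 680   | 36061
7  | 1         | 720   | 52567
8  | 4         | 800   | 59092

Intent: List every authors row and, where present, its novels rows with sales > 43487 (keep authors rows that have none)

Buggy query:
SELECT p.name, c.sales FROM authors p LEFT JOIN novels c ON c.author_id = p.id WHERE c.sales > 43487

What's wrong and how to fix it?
Bug: Filtering c.sales in WHERE discards the NULL rows produced by LEFT JOIN, turning it into an inner join

Fix: Move the right-table condition into the ON clause so unmatched parents are kept

Corrected query:
SELECT p.name, c.sales FROM authors p LEFT JOIN novels c ON c.author_id = p.id AND c.sales > 43487

Result:
name    | sales
--------+------
Austen  | 52567
Austen  | 60629
Le Guin | NULL 
Asimov  | 65268
Orwell  | 59092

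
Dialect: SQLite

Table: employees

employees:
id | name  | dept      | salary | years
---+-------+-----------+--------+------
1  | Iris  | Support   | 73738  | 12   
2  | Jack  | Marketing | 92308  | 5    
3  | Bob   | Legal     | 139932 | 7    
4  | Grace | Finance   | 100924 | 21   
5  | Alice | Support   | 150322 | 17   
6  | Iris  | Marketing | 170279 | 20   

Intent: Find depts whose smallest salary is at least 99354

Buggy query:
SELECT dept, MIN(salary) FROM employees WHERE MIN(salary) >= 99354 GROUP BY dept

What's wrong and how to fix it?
Bug: MIN() in WHERE is a misuse of aggregate

Fix: Use HAVING for the per-group MIN condition

Corrected query:
SELECT dept, MIN(salary) FROM employees GROUP BY dept HAVING MIN(salary) >= 99354

Result:
dept    | MIN(salary)
--------+------------
Finance | 100924     
Legal   | 139932     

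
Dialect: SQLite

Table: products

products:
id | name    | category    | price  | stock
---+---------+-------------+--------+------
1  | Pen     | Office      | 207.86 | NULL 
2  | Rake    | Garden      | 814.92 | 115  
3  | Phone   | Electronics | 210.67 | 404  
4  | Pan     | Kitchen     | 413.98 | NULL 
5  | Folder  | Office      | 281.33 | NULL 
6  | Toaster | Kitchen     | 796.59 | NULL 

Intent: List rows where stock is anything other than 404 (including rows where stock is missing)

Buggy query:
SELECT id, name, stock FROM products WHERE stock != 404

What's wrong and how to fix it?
Bug: 'stock != 404' is unknown when stock is NULL, so NULL rows are silently excluded

Fix: Handle NULL separately with IS NULL alongside the inequality

Corrected query:
SELECT id, name, stock FROM products WHERE stock != 404 OR stock IS NULL

Result:
id | name    | stock
---+---------+------
1  | Pen     | NULL 
2  | Rake    | 115  
4  | Pan     | NULL 
5  | Folder  | NULL 
6  | Toaster | NULL 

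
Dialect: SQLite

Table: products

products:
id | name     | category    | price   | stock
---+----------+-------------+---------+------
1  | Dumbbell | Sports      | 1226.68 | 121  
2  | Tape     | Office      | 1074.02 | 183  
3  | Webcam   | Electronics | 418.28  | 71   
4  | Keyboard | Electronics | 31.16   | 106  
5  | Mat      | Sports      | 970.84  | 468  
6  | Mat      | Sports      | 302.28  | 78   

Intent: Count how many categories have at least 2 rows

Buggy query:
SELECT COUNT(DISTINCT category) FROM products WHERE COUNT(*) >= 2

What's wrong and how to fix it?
Bug: COUNT(*) cannot appear in WHERE; the per-group count doesn't exist yet

Fix: Group first with HAVING COUNT(*) >= 2, then COUNT the resulting groups

Corrected query:
SELECT COUNT(*) FROM (SELECT category FROM products GROUP BY category HAVING COUNT(*) >= 2)

Result:
COUNT(*)
--------
2       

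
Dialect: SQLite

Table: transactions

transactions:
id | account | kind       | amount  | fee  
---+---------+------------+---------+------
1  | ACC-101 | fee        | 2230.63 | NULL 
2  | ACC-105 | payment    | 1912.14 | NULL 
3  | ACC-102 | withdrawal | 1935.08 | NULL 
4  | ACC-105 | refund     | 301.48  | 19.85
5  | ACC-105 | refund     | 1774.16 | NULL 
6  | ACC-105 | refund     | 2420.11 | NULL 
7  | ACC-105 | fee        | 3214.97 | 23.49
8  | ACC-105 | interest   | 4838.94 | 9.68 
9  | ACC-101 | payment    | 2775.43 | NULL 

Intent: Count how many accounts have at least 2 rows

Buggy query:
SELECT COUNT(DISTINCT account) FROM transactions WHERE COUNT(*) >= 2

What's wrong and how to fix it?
Bug: COUNT(*) cannot appear in WHERE; the per-group count doesn't exist yet

Fix: Use a subquery that GROUPs and filters with HAVING, then count its rows

Corrected query:
SELECT COUNT(*) FROM (SELECT account FROM transactions GROUP BY account HAVING COUNT(*) >= 2)

Result:
COUNT(*)
--------
2       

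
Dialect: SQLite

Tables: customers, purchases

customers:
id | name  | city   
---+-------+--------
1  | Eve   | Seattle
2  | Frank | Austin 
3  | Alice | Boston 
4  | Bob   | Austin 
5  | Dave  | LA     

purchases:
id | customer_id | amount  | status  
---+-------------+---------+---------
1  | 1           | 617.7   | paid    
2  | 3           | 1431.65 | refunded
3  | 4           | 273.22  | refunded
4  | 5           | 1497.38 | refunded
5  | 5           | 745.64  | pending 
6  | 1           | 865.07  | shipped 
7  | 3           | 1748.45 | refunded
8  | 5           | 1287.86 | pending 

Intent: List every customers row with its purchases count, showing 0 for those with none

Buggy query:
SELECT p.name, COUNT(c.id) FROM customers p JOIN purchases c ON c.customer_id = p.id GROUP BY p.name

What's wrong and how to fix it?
Bug: INNER JOIN drops customers rows that have no matching purchases rows

Fix: Use LEFT JOIN so parents without children still appear (COUNT(c.id) gives 0)

Corrected query:
SELECT p.name, COUNT(c.id) FROM customers p LEFT JOIN purchases c ON c.customer_id = p.id GROUP BY p.name

Result:
name  | COUNT(c.id)
------+------------
Alice | 2          
Bob   | 1          
Dave  | 3          
Eve   | 2          
Frank | 0          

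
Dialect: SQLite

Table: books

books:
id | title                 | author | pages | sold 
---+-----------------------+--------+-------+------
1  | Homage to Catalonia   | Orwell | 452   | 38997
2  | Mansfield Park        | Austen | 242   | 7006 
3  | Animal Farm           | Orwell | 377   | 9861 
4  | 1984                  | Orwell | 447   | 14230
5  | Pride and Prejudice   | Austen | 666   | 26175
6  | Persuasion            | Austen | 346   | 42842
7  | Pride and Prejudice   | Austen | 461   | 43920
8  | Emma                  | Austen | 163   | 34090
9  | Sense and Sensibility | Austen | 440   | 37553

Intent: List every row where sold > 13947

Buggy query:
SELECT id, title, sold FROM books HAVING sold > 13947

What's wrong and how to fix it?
Bug: HAVING filters the output of aggregation, but this query has no GROUP BY and no aggregate functions, so SQLite rejects it (HAVING clause on a non-aggregate query); the condition here is per row

Fix: Use WHERE for row-level filtering

Corrected query:
SELECT id, title, sold FROM books WHERE sold > 13947

Result:
id | title                 | sold 
---+-----------------------+------
1  | Homage to Catalonia   | 38997
4  | 1984                  | 14230
5  | Pride and Prejudice   | 26175
6  | Persuasion            | 42842
7  | Pride and Prejudice   | 43920
8  | Emma                  | 34090
9  | Sense and Sensibility | 37553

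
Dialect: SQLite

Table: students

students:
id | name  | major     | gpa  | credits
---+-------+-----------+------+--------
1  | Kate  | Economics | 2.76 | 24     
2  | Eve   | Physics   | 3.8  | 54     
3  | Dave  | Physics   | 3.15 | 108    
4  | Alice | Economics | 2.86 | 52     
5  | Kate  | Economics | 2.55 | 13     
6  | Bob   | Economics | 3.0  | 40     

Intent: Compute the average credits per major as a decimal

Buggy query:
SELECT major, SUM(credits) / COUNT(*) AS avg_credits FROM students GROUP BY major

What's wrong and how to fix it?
Bug: Both operands are integers, so '/' performs integer division and truncates

Fix: Cast one side to REAL so the division keeps the fractional part

Corrected query:
SELECT major, SUM(credits) * 1.0 / COUNT(*) AS avg_credits FROM students GROUP BY major

Result:
major     | avg_credits
----------+------------
Economics | 32.25      
Physics   | 81         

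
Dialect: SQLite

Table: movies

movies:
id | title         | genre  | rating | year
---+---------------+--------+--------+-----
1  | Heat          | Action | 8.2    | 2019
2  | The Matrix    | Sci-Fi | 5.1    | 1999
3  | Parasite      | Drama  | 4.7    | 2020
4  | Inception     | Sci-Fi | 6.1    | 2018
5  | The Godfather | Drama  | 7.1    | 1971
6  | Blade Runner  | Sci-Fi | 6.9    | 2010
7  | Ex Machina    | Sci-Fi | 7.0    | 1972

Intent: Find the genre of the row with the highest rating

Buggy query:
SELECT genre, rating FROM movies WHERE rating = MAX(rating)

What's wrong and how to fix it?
Bug: WHERE is evaluated per row; an aggregate over the whole table isn't defined there

Fix: Use a subquery: WHERE rating = (SELECT MAX(rating) FROM movies)

Corrected query:
SELECT genre, rating FROM movies WHERE rating = (SELECT MAX(rating) FROM movies)

Result:
genre  | rating
-------+-------
Action | 8.2   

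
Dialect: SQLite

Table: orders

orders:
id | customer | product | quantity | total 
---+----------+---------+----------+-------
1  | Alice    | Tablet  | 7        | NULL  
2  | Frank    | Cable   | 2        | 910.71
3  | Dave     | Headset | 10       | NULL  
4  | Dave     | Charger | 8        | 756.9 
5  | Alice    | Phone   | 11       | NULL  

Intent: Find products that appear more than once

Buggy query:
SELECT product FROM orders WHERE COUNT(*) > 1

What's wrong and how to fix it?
Bug: WHERE can't reference COUNT(*); aggregates are computed after WHERE

Fix: GROUP BY product, then filter groups with HAVING COUNT(*) > 1

Corrected query:
SELECT product FROM orders GROUP BY product HAVING COUNT(*) > 1

Result:
(no rows)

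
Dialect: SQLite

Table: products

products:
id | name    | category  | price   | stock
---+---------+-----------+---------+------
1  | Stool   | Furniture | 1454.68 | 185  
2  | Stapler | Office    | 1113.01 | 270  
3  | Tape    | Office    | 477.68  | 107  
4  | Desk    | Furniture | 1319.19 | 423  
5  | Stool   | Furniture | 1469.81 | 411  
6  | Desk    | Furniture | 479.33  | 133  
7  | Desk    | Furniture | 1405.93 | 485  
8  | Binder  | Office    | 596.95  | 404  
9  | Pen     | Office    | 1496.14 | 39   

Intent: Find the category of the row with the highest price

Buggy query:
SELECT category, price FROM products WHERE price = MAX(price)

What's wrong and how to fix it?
Bug: WHERE is evaluated per row; an aggregate over the whole table isn't defined there

Fix: Use a subquery: WHERE price = (SELECT MAX(price) FROM products)

Corrected query:
SELECT category, price FROM products WHERE price = (SELECT MAX(price) FROM products)

Result:
category | price  
---------+--------
Office   | 1496.14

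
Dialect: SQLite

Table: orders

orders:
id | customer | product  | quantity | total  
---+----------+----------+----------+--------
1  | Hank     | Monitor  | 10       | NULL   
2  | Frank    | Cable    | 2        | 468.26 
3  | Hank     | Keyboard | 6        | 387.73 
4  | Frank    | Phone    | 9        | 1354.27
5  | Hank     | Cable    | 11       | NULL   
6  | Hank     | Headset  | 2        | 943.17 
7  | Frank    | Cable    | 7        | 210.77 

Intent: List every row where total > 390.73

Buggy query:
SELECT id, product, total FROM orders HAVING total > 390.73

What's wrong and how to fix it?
Bug: HAVING filters the output of aggregation, but this query has no GROUP BY and no aggregate functions, so SQLite rejects it (HAVING clause on a non-aggregate query); the condition here is per row

Fix: Replace HAVING with WHERE since the condition applies to individual rows

Corrected query:
SELECT id, product, total FROM orders WHERE total > 390.73

Result:
id | product | total  
---+---------+--------
2  | Cable   | 468.26 
4  | Phone   | 1354.27
6  | Headset | 943.17 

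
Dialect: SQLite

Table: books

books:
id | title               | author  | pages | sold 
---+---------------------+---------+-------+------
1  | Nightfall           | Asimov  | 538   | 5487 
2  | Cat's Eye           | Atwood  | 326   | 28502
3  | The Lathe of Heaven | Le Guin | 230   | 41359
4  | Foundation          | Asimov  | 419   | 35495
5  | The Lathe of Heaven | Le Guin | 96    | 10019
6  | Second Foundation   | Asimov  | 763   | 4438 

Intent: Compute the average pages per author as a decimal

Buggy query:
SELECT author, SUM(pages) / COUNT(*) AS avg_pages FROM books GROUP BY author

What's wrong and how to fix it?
Bug: Both operands are integers, so '/' performs integer division and truncates

Fix: Cast one side to REAL so the division keeps the fractional part

Corrected query:
SELECT author, SUM(pages) * 1.0 / COUNT(*) AS avg_pages FROM books GROUP BY author

Result:
author  | avg_pages 
--------+-----------
Asimov  | 573.333333
Atwood  | 326       
Le Guin | 163       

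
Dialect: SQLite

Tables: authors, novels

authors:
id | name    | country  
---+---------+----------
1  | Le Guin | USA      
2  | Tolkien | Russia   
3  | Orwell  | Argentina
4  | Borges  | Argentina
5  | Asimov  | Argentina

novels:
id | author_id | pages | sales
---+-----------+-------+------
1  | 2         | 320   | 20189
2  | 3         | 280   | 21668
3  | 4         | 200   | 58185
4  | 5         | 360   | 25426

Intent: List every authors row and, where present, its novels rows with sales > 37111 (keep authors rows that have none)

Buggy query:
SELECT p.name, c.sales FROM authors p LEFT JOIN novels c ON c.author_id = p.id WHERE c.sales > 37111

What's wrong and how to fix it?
Bug: Filtering c.sales in WHERE discards the NULL rows produced by LEFT JOIN, turning it into an inner join

Fix: Put 'c.sales > 37111' in the JOIN's ON clause instead of WHERE

Corrected query:
SELECT p.name, c.sales FROM authors p LEFT JOIN novels c ON c.author_id = p.id AND c.sales > 37111

Result:
name    | sales
--------+------
Le Guin | NULL 
Tolkien | NULL 
Orwell  | NULL 
Borges  | 58185
Asimov  | NULL 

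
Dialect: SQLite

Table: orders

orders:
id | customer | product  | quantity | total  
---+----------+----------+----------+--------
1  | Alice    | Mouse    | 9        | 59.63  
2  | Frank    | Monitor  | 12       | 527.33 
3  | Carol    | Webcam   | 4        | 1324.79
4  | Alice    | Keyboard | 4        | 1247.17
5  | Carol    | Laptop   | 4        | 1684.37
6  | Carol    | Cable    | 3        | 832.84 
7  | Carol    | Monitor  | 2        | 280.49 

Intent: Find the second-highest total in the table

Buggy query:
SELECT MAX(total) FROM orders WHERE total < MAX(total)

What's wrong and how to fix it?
Bug: The inner MAX is an aggregate inside WHERE, which is not allowed

Fix: Compute the overall MAX in a subquery, then take MAX of rows below it

Corrected query:
SELECT MAX(total) FROM orders WHERE total < (SELECT MAX(total) FROM orders)

Result:
MAX(total)
----------
1324.79   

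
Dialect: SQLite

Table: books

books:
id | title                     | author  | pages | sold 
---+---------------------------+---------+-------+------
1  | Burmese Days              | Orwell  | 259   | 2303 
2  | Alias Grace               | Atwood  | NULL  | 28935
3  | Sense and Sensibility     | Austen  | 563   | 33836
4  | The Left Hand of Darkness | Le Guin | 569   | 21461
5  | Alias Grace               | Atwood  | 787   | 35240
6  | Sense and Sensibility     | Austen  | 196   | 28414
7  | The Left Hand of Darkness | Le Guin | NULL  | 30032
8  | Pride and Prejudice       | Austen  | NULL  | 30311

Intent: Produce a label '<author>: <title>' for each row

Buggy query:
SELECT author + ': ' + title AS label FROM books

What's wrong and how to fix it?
Bug: '+' is numeric addition; on text columns SQLite converts them to 0 instead of concatenating

Fix: Use the || operator for string concatenation

Corrected query:
SELECT author || ': ' || title AS label FROM books

Result:
label                             
----------------------------------
Orwell: Burmese Days              
Atwood: Alias Grace               
Austen: Sense and Sensibility     
Le Guin: The Left Hand of Darkness
Atwood: Alias Grace               
Austen: Sense and Sensibility     
Le Guin: The Left Hand of Darkness
Austen: Pride and Prejudice       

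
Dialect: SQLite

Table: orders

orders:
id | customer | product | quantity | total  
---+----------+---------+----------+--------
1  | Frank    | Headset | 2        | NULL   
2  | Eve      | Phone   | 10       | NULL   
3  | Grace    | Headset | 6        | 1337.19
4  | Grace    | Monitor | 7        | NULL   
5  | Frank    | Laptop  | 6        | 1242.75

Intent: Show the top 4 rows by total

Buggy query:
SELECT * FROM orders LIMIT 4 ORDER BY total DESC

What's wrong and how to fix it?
Bug: LIMIT must come after ORDER BY

Fix: Sort with ORDER BY, then apply LIMIT

Corrected query:
SELECT * FROM orders ORDER BY total DESC LIMIT 4

Result:
id | customer | product | quantity | total  
---+----------+---------+----------+--------
3  | Grace    | Headset | 6        | 1337.19
5  | Frank    | Laptop  | 6        | 1242.75
1  | Frank    | Headset | 2        | NULL   
2  | Eve      | Phone   | 10       | NULL   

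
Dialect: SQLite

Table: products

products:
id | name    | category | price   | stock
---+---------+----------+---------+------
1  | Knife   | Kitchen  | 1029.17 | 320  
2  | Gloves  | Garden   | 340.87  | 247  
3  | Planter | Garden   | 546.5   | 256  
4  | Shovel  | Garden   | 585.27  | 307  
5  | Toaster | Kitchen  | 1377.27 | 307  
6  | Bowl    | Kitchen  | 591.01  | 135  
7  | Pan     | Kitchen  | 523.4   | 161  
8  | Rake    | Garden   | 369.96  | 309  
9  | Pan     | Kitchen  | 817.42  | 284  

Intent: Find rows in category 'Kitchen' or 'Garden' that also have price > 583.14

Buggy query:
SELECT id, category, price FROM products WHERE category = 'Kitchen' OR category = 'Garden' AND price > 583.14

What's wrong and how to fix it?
Bug: Without parentheses, AND is evaluated before OR, so the price filter only applies to the 'Garden' branch

Fix: Add parentheses around the OR so the AND applies to both alternatives

Corrected query:
SELECT id, category, price FROM products WHERE (category = 'Kitchen' OR category = 'Garden') AND price > 583.14

Result:
id | category | price  
---+----------+--------
1  | Kitchen  | 1029.17
4  | Garden   | 585.27 
5  | Kitchen  | 1377.27
6  | Kitchen  | 591.01 
9  | Kitchen  | 817.42 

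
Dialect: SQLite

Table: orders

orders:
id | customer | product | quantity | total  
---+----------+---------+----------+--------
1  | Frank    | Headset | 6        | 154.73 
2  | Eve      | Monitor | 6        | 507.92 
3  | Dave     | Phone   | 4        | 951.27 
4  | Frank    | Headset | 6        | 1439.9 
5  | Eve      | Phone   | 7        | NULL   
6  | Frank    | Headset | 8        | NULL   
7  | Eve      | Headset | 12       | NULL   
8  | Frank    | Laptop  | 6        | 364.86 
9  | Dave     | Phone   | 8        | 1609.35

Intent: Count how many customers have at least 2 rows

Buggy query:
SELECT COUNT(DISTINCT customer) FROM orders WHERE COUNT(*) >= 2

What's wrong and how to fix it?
Bug: WHERE filters individual rows, not groups, so a group-level COUNT is invalid there

Fix: Use a subquery that GROUPs and filters with HAVING, then count its rows

Corrected query:
SELECT COUNT(*) FROM (SELECT customer FROM orders GROUP BY customer HAVING COUNT(*) >= 2)

Result:
COUNT(*)
--------
3       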